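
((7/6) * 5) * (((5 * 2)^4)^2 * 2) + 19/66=25666666673/22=1166666666.95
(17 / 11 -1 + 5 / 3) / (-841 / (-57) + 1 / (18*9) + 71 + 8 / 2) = 74898 / 3039113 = 0.02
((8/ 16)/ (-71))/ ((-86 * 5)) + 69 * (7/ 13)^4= 10115777701/ 1743934660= 5.80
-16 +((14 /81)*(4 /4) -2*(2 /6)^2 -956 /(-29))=39736 /2349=16.92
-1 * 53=-53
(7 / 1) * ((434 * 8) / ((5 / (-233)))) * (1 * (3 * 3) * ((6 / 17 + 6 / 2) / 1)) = -2905032816 / 85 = -34176856.66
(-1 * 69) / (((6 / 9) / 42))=-4347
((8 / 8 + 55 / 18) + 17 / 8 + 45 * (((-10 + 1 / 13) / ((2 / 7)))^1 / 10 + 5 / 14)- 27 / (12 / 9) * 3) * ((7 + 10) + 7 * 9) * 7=-12762410 / 117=-109080.43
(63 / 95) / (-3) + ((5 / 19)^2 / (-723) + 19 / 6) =7687891 / 2610030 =2.95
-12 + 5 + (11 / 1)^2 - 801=-687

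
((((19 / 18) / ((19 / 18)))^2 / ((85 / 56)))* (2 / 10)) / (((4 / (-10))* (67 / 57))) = -1596 / 5695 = -0.28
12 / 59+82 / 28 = 2587 / 826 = 3.13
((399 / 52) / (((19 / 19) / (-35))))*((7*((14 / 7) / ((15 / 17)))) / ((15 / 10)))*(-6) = 221578 / 13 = 17044.46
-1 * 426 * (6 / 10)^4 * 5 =-34506 / 125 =-276.05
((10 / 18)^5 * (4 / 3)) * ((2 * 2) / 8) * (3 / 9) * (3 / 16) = 0.00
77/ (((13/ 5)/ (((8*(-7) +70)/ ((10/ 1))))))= 539/ 13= 41.46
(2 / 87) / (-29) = -2 / 2523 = -0.00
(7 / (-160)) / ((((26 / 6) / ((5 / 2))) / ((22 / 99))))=-7 / 1248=-0.01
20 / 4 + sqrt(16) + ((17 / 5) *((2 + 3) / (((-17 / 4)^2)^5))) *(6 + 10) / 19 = 20278543658203 / 2253169653443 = 9.00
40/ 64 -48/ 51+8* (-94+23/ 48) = -305381/ 408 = -748.48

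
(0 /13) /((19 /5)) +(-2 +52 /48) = -11 /12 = -0.92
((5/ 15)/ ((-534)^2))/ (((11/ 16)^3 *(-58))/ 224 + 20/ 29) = 3325952/ 1722841762023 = 0.00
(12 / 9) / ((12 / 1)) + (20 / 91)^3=825571 / 6782139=0.12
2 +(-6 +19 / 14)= -37 / 14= -2.64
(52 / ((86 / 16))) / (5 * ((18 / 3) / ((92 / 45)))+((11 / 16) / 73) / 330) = 335262720 / 508518989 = 0.66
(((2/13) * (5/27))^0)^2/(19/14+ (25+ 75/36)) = 84/2389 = 0.04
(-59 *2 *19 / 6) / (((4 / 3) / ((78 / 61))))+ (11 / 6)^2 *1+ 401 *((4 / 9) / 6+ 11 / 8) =2978927 / 13176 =226.09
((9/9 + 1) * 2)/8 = 0.50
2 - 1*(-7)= 9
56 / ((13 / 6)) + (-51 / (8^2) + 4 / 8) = 21257 / 832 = 25.55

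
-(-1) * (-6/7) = -6/7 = -0.86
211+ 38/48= 5083/24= 211.79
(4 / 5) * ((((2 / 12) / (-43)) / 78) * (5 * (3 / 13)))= -1 / 21801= -0.00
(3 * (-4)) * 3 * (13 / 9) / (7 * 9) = -52 / 63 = -0.83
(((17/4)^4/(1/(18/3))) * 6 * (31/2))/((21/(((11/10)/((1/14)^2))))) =598093881/320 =1869043.38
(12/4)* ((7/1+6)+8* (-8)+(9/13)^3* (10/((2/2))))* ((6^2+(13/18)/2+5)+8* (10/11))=-672505021/96668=-6956.85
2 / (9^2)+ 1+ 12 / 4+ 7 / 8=3175 / 648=4.90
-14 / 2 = -7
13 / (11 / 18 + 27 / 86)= 5031 / 358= 14.05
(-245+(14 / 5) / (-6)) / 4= -61.37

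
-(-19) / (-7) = -19 / 7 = -2.71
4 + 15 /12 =21 /4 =5.25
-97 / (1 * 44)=-97 / 44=-2.20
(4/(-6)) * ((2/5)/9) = -4/135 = -0.03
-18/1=-18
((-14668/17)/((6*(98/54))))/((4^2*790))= -0.01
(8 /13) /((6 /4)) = 16 /39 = 0.41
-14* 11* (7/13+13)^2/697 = -4770304/117793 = -40.50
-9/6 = -3/2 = -1.50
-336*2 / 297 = -224 / 99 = -2.26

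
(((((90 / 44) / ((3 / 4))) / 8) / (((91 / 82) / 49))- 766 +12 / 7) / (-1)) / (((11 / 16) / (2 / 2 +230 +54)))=3419920200 / 11011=310591.25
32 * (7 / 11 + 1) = 576 / 11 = 52.36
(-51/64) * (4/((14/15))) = -765/224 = -3.42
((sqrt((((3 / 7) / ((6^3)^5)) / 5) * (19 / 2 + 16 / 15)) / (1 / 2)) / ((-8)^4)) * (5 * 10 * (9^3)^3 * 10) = 1476225 * sqrt(6657) / 917504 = 131.28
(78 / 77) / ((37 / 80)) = 6240 / 2849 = 2.19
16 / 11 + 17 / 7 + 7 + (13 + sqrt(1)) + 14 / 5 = 27.68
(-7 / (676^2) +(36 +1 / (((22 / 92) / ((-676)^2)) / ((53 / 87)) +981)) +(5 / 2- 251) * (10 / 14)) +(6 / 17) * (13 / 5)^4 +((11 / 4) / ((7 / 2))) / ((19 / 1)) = -17690980851227579595998539 / 141156235673275228770000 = -125.33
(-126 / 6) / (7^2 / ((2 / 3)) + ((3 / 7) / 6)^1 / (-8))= -2352 / 8231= -0.29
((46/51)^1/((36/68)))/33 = 46/891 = 0.05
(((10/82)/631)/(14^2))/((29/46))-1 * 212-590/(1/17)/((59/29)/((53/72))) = -3841.03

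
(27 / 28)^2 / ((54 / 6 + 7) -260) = -729 / 191296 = -0.00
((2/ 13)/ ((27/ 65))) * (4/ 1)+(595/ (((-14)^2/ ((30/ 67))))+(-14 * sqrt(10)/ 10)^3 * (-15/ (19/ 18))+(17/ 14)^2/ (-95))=1235.91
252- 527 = -275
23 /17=1.35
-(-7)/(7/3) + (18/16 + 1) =41/8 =5.12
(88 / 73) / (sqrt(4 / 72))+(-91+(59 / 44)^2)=-172695 / 1936+264 * sqrt(2) / 73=-84.09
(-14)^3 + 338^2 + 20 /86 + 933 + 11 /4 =112435.98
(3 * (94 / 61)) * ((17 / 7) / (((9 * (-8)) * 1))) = -0.16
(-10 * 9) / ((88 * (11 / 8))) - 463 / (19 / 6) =-146.95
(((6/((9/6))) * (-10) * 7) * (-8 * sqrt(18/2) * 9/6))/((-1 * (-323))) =10080/323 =31.21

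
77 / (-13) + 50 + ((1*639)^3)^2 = 68077742987260205.08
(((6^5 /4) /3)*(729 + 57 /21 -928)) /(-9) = 98928 /7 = 14132.57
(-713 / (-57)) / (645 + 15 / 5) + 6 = 222329 / 36936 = 6.02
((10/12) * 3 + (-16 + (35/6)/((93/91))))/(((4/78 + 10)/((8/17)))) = -28262/77469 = -0.36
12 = 12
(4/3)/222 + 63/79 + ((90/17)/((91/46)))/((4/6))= 4.82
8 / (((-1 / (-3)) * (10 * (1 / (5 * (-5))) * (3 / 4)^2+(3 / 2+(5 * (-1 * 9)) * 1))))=-320 / 583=-0.55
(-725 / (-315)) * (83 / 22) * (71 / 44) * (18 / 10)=170897 / 6776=25.22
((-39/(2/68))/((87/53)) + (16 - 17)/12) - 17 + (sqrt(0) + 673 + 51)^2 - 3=182125147/348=523348.12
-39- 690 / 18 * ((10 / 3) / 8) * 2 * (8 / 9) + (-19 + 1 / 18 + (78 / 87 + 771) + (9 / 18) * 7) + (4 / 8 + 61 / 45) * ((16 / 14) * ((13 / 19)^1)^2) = 20480412637 / 29679615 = 690.05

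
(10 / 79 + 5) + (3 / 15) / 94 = 190429 / 37130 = 5.13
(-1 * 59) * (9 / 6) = -177 / 2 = -88.50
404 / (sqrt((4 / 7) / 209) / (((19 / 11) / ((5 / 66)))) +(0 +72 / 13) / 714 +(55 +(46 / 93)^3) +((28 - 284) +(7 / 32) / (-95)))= -242703399249615326285620193316480 / 120674974490012126604088067007761 - 72444256518297845196288000*sqrt(1463) / 120674974490012126604088067007761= -2.01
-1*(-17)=17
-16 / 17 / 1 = -16 / 17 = -0.94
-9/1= -9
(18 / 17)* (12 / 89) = 216 / 1513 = 0.14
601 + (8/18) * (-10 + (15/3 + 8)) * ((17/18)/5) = 601.25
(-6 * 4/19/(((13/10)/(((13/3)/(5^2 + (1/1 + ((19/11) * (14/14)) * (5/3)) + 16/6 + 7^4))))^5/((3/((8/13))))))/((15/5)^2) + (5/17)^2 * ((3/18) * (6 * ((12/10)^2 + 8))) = 1616189583808735953210617/1979147414070875344564683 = 0.82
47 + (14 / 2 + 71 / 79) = 4337 / 79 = 54.90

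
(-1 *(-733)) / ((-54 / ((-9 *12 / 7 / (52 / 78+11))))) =4398 / 245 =17.95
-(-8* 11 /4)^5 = 5153632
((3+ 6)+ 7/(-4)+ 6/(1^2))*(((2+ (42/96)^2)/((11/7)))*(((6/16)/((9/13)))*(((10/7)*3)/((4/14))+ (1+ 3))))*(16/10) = 1557829/5120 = 304.26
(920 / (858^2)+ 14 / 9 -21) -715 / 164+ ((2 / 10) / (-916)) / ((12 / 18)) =-1645245416593 / 69118437960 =-23.80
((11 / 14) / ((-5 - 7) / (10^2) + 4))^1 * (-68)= -13.77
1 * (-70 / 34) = -35 / 17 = -2.06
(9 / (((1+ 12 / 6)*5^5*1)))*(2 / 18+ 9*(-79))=-0.68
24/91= 0.26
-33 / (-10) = 3.30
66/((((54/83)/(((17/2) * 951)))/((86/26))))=211566751/78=2712394.24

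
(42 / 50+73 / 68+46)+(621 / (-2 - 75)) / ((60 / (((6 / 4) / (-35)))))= 87816891 / 1832600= 47.92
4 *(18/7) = 72/7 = 10.29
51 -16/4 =47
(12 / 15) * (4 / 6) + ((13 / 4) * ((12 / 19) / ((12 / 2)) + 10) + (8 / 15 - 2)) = 9094 / 285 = 31.91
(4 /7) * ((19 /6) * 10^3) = 38000 /21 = 1809.52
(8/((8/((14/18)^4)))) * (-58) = -139258/6561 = -21.23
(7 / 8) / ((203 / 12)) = 3 / 58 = 0.05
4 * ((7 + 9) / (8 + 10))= 32 / 9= 3.56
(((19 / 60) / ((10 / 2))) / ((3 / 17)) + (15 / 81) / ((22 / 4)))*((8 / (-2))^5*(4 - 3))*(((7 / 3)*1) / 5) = -20892928 / 111375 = -187.59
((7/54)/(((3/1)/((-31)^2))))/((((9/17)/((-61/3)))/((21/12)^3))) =-2392733357/279936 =-8547.43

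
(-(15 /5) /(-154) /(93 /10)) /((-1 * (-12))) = 0.00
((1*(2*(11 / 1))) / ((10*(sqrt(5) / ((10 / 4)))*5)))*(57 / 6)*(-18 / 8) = -1881*sqrt(5) / 400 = -10.52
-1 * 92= -92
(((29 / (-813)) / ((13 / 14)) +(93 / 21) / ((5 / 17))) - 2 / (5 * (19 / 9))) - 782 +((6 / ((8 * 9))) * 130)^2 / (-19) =-65224619909 / 84340620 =-773.35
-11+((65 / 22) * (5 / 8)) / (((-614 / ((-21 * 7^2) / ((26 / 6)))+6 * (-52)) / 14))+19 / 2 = -10238793 / 6465712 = -1.58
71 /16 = 4.44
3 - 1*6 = -3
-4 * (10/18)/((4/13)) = -65/9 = -7.22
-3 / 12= -1 / 4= -0.25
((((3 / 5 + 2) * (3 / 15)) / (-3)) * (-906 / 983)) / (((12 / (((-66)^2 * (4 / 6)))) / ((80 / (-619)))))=-5.00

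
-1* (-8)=8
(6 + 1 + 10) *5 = 85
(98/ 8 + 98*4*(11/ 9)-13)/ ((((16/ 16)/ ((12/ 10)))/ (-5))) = -17221/ 6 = -2870.17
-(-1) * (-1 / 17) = -1 / 17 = -0.06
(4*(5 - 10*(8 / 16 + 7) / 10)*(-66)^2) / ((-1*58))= 21780 / 29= 751.03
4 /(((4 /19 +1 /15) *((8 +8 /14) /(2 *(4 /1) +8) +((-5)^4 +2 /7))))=10640 /461439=0.02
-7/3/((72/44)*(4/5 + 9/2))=-0.27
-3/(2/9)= -27/2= -13.50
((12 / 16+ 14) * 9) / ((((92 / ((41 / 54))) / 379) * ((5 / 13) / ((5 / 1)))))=11918413 / 2208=5397.83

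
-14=-14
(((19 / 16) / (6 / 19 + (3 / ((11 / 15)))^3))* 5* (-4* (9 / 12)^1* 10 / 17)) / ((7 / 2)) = -12012275 / 275978612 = -0.04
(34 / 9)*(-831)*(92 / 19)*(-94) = 81446864 / 57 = 1428892.35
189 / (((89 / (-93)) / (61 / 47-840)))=692867763 / 4183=165638.96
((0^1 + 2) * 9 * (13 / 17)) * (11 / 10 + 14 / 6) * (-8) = -32136 / 85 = -378.07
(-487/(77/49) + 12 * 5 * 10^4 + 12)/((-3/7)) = -46177061/33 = -1399304.88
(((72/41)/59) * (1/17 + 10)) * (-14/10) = -86184/205615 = -0.42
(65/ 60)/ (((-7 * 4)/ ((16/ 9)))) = -13/ 189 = -0.07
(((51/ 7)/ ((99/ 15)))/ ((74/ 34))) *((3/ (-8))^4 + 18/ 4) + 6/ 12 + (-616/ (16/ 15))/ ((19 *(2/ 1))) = -250039507/ 20156416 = -12.40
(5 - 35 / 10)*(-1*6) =-9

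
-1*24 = -24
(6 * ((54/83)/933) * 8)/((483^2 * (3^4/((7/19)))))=32/49035381507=0.00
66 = 66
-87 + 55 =-32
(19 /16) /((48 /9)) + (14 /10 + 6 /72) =6551 /3840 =1.71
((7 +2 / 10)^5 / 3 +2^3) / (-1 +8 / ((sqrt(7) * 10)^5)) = -16958592417200000 / 2626093749999 - 3955356832 * sqrt(7) / 2626093749999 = -6457.73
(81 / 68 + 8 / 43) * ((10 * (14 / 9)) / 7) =20135 / 6579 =3.06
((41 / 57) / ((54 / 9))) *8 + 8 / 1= 1532 / 171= 8.96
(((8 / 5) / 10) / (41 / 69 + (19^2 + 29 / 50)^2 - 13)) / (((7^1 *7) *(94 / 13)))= 179400 / 51933862826587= 0.00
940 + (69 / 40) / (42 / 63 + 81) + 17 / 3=27803221 / 29400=945.69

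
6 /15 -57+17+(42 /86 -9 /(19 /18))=-194601 /4085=-47.64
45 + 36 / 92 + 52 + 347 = 10221 / 23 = 444.39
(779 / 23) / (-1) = -779 / 23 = -33.87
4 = 4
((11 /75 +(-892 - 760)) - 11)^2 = 15553581796 /5625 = 2765081.21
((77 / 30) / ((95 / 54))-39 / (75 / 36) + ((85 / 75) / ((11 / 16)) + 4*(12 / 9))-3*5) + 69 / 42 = -1729001 / 73150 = -23.64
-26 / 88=-13 / 44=-0.30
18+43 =61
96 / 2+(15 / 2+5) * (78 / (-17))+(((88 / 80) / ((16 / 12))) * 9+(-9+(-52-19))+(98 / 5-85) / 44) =-623939 / 7480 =-83.41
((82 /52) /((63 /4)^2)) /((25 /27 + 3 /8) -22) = -2624 /8544081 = -0.00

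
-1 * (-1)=1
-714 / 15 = -238 / 5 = -47.60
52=52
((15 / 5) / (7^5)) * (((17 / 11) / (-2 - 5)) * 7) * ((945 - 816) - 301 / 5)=-17544 / 924385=-0.02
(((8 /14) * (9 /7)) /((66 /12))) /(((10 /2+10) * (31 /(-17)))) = -0.00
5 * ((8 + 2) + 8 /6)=170 /3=56.67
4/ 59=0.07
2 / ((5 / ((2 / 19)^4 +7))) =1824526 / 651605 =2.80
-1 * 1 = -1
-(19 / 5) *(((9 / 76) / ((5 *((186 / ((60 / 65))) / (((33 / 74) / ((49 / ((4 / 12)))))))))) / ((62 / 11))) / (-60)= 0.00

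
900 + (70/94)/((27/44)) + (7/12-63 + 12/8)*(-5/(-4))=825.07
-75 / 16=-4.69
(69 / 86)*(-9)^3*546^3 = -4093780486068 / 43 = -95204197350.42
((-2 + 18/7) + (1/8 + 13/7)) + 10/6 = 709/168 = 4.22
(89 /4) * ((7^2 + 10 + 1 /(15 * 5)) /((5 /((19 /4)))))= 3742183 /3000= 1247.39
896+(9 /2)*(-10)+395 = 1246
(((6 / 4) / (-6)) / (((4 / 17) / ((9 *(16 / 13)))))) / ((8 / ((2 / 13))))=-153 / 676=-0.23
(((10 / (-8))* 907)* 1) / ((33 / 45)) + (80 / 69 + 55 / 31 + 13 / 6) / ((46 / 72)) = -1109781759 / 721556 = -1538.04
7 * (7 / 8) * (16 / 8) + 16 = 113 / 4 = 28.25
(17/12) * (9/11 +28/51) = 767/396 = 1.94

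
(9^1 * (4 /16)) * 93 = 837 /4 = 209.25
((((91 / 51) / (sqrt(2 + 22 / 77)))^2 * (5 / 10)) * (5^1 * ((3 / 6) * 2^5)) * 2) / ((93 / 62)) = 579670 / 7803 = 74.29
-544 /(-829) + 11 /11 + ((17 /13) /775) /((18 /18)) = 13847068 /8352175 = 1.66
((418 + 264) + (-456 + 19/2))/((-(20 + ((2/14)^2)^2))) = -11.77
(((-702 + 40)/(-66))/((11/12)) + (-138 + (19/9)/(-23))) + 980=21361343/25047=852.85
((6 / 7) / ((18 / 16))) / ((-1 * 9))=-16 / 189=-0.08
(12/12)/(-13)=-1/13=-0.08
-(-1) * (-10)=-10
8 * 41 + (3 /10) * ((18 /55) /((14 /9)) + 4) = 1267663 /3850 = 329.26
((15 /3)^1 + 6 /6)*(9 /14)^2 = 243 /98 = 2.48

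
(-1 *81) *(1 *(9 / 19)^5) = -1.93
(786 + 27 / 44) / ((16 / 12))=589.96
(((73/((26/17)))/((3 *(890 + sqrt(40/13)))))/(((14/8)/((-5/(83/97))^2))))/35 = 5196073205/521393007429 - 11676569 *sqrt(130)/6778109096577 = 0.01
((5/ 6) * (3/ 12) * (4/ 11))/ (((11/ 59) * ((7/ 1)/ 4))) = 590/ 2541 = 0.23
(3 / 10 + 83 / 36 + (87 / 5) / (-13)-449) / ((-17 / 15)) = 1047695 / 2652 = 395.06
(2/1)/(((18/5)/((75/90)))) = 25/54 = 0.46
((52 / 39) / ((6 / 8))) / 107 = 16 / 963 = 0.02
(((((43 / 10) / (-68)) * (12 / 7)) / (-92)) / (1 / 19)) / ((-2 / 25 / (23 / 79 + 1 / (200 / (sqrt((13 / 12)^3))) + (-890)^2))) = -766867936365 / 3459568 - 10621 * sqrt(39) / 42040320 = -221665.81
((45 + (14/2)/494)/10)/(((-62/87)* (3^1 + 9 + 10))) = -1934619/6738160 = -0.29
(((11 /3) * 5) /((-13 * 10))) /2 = -11 /156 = -0.07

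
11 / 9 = 1.22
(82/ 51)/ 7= 82/ 357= 0.23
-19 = -19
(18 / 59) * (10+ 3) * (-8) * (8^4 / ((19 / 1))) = -7667712 / 1121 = -6840.06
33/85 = 0.39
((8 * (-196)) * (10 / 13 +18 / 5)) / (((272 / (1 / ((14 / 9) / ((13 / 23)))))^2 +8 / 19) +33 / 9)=-8909357184 / 728746236215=-0.01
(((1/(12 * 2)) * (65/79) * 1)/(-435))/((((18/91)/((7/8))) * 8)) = -8281/190024704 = -0.00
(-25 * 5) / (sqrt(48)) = -125 * sqrt(3) / 12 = -18.04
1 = 1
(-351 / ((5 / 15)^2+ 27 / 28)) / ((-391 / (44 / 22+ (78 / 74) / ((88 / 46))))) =91835289 / 43126127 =2.13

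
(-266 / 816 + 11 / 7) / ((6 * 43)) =3557 / 736848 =0.00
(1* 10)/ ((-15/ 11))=-7.33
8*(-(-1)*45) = 360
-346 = -346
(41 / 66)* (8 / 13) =0.38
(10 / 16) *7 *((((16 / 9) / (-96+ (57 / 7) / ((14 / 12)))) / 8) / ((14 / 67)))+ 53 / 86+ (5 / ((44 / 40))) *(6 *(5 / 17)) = 21681479137 / 2525388624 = 8.59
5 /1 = 5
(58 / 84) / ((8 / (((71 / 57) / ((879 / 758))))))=780361 / 8417304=0.09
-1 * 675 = -675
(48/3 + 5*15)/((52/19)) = 133/4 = 33.25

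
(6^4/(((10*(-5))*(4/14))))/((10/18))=-20412/125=-163.30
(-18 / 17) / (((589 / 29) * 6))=-87 / 10013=-0.01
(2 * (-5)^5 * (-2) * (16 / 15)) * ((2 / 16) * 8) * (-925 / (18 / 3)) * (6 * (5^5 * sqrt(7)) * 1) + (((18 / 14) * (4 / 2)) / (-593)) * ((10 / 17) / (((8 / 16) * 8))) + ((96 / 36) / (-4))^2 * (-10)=-115625000000 * sqrt(7) / 3 - 2823085 / 635103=-101971665118.39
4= 4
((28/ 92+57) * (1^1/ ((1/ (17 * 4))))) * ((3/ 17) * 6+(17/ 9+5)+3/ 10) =33263684/ 1035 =32138.83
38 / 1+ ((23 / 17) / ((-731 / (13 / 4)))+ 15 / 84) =6641185 / 173978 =38.17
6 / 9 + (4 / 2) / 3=4 / 3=1.33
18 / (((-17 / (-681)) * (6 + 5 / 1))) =12258 / 187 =65.55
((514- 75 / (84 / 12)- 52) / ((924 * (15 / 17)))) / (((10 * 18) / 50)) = 663 / 4312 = 0.15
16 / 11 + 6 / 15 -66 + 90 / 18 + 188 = 7087 / 55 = 128.85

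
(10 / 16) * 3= 15 / 8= 1.88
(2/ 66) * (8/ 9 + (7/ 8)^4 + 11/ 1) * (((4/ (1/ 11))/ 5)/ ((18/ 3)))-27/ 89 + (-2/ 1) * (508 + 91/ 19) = -1438107481709/ 1402583040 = -1025.33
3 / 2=1.50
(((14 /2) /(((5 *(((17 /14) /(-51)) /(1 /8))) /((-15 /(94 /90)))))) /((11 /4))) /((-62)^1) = -19845 /32054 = -0.62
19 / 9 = 2.11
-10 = -10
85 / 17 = 5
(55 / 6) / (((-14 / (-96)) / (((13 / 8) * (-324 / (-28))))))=57915 / 49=1181.94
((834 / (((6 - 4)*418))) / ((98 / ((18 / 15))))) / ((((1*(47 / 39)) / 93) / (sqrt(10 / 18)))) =1512459*sqrt(5) / 4813270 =0.70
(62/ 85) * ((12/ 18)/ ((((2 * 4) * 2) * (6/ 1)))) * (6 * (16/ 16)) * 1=31/ 1020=0.03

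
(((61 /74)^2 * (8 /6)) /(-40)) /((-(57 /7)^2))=182329 /533745720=0.00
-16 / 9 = -1.78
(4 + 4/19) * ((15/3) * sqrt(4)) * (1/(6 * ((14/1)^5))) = 25/1915998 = 0.00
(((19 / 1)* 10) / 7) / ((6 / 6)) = 190 / 7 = 27.14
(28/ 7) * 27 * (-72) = -7776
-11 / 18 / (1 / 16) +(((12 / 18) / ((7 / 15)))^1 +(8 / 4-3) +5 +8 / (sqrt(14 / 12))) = 3.06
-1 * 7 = -7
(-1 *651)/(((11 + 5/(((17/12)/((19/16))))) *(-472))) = 11067/121894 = 0.09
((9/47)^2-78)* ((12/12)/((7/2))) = -49206/2209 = -22.28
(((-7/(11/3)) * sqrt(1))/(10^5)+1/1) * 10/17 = 1099979/1870000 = 0.59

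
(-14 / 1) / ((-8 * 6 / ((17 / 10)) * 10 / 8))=119 / 300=0.40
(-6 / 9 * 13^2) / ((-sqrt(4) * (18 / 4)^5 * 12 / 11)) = 14872 / 531441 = 0.03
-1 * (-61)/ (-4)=-61/ 4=-15.25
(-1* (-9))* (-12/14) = -54/7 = -7.71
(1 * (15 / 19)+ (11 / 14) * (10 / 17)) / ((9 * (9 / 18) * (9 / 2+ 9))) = 11320 / 549423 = 0.02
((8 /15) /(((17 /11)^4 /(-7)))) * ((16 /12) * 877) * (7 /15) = -20133366176 /56376675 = -357.12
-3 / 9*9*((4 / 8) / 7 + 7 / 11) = -327 / 154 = -2.12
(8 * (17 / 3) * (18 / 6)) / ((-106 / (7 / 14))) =-34 / 53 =-0.64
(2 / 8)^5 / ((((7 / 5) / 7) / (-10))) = -25 / 512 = -0.05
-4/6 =-2/3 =-0.67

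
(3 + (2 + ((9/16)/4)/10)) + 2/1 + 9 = 10249/640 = 16.01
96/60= 8/5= 1.60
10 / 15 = 2 / 3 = 0.67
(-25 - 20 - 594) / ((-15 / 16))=3408 / 5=681.60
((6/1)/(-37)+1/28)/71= -131/73556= -0.00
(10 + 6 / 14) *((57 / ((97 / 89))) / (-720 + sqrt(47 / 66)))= -17598034080 / 23231545687 - 370329 *sqrt(3102) / 23231545687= -0.76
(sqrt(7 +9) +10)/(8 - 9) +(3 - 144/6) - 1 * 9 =-44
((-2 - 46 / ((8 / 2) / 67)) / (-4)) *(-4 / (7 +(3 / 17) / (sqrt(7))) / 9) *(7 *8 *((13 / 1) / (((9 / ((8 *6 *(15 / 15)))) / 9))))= -21236968480 / 49559 +76483680 *sqrt(7) / 49559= -424435.76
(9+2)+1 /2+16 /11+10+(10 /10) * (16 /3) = 1867 /66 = 28.29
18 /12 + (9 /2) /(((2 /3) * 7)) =69 /28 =2.46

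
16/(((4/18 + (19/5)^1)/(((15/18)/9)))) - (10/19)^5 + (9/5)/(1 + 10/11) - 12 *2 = -1069596864899/47058261495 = -22.73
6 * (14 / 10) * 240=2016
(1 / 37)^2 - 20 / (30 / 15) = -13689 / 1369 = -10.00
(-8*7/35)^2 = 64/25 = 2.56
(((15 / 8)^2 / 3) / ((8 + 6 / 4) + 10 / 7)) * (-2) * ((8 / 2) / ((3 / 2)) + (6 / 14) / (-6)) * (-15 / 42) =13625 / 68544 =0.20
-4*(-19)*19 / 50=722 / 25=28.88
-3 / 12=-1 / 4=-0.25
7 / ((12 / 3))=7 / 4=1.75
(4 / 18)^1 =2 / 9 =0.22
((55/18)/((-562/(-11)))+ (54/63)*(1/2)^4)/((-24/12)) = -16057/283248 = -0.06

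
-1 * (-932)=932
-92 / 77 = -1.19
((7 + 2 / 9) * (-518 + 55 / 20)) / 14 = -14885 / 56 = -265.80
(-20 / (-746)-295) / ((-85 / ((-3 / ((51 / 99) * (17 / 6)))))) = -13070970 / 1832549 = -7.13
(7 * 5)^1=35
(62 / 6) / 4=31 / 12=2.58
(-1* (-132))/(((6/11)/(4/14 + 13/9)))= 26378/63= 418.70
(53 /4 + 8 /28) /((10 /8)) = 379 /35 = 10.83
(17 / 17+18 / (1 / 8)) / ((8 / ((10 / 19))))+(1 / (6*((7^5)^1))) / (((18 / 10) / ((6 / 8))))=219331445 / 22991976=9.54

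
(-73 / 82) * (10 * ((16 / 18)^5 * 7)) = -34.58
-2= -2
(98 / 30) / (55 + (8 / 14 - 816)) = -343 / 79845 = -0.00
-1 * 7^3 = -343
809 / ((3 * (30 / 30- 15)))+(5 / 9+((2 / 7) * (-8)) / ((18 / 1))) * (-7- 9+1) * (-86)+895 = 60001 / 42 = 1428.60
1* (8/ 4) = 2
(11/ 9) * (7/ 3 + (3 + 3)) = 275/ 27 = 10.19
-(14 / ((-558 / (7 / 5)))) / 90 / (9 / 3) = 0.00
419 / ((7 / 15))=6285 / 7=897.86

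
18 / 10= 9 / 5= 1.80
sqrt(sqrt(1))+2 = 3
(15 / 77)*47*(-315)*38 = -109595.45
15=15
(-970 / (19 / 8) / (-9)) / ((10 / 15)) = 3880 / 57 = 68.07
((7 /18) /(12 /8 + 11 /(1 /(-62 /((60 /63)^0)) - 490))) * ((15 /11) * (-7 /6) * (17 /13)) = -3244535 /5925414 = -0.55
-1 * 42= -42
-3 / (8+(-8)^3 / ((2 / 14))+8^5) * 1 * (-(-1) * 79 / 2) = -0.00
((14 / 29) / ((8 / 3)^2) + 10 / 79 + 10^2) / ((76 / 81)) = 31314843 / 293248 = 106.79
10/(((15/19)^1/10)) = 380/3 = 126.67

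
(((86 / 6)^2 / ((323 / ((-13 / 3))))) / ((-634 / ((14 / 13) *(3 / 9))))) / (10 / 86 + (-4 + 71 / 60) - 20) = -11130980 / 161911809819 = -0.00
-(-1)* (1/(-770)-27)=-20791/770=-27.00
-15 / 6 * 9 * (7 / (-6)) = 105 / 4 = 26.25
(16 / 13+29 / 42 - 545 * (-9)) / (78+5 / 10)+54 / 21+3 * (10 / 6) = 3003698 / 42861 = 70.08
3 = 3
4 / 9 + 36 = 328 / 9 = 36.44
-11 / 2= -5.50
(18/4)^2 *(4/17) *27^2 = 59049/17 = 3473.47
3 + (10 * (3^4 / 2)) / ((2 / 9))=3651 / 2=1825.50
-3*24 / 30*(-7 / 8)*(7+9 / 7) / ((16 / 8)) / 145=3 / 50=0.06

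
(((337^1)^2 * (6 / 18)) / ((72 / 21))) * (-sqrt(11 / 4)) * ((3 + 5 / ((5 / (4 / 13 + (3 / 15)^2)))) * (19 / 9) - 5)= -4807262201 * sqrt(11) / 421200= -37853.48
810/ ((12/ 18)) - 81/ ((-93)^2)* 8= 1167543/ 961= 1214.93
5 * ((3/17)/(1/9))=135/17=7.94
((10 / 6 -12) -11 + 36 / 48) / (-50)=247 / 600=0.41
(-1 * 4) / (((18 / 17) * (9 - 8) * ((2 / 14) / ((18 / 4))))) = -119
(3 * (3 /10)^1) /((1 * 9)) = 1 /10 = 0.10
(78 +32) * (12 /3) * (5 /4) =550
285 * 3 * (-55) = -47025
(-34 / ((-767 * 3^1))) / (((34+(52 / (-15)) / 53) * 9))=4505 / 93114567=0.00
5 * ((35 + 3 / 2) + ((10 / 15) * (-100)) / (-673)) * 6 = 738935 / 673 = 1097.97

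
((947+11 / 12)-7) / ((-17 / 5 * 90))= -11291 / 3672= -3.07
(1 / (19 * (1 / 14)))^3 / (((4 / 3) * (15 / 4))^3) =2744 / 857375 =0.00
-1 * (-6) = 6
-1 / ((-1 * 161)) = 1 / 161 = 0.01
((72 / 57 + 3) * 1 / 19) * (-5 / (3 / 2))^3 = -3000 / 361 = -8.31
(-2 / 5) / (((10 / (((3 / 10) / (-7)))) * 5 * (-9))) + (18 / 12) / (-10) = -7877 / 52500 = -0.15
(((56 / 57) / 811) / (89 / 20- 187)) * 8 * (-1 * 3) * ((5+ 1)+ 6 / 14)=19200 / 18752753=0.00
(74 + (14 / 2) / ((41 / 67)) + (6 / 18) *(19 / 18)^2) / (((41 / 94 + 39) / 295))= 47414376205 / 73865682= 641.90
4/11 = 0.36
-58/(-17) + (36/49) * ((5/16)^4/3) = 46595203/13647872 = 3.41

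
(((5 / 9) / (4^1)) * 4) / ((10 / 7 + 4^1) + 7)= 35 / 783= 0.04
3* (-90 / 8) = -135 / 4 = -33.75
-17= -17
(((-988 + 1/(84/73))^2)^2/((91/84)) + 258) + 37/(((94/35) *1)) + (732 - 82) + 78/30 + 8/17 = 188856965646055700247323/215474575680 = 876469834318.30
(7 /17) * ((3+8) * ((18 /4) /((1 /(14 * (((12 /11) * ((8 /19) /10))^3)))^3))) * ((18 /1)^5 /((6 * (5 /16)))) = 589110895479448817174052864 /11483462448655611621904296875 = 0.05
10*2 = 20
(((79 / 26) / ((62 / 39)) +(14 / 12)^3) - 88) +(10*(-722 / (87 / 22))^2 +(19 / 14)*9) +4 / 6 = 13137036622597 / 39419352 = 333263.64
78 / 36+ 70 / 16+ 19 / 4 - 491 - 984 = -35129 / 24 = -1463.71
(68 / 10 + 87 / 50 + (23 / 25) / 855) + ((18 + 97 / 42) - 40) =-11.15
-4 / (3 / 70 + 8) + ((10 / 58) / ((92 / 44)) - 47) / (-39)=10334882 / 14645319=0.71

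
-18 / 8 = -9 / 4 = -2.25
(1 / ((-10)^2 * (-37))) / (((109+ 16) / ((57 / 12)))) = -19 / 1850000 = -0.00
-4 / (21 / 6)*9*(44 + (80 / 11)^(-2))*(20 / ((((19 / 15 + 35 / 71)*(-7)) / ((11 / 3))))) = 1980216909 / 734608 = 2695.61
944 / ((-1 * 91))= -944 / 91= -10.37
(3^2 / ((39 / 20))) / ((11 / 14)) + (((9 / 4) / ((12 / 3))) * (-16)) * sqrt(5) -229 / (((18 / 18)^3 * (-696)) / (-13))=158929 / 99528 -9 * sqrt(5)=-18.53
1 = 1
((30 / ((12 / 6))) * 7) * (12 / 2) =630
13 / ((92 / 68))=221 / 23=9.61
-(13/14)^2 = -169/196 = -0.86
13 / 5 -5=-12 / 5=-2.40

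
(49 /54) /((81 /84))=686 /729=0.94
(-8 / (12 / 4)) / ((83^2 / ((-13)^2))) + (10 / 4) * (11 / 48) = 111877 / 220448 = 0.51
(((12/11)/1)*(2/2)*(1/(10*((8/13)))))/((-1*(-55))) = 39/12100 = 0.00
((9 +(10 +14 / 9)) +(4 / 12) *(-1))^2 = 33124 / 81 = 408.94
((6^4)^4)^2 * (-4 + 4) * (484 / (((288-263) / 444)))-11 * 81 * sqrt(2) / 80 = -891 * sqrt(2) / 80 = -15.75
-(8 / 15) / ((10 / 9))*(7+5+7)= -228 / 25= -9.12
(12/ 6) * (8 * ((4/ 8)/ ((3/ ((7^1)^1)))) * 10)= 560/ 3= 186.67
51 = 51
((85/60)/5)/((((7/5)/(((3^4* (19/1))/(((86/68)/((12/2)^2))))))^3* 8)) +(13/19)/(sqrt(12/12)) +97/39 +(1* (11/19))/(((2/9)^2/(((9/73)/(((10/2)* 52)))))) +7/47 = 6018755799778532837966367859/5546619827701680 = 1085121386852.38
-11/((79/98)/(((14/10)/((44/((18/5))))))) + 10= 16663/1975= 8.44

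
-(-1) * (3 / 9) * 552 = 184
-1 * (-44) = 44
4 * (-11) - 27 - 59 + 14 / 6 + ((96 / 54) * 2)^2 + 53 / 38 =-349753 / 3078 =-113.63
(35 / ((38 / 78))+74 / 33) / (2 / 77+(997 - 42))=0.08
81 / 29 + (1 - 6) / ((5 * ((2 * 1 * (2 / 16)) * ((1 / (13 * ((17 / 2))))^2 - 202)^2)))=1970975683540252 / 705682728153909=2.79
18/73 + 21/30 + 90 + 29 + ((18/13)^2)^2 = 2577462201/20849530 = 123.62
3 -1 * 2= 1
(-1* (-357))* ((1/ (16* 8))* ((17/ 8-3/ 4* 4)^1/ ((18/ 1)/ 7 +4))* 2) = -17493/ 23552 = -0.74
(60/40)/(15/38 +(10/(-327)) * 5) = 18639/3005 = 6.20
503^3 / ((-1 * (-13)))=127263527 / 13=9789502.08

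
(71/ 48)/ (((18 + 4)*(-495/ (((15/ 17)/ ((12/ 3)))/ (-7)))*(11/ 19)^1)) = 1349/ 182464128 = 0.00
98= 98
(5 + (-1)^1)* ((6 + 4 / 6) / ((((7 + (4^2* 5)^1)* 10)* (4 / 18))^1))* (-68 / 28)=-68 / 203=-0.33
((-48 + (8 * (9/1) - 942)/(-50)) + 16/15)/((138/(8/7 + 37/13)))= -53603/62790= -0.85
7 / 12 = 0.58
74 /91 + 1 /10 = 831 /910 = 0.91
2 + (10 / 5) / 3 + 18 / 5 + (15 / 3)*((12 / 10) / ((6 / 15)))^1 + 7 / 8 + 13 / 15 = 2761 / 120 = 23.01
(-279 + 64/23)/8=-6353/184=-34.53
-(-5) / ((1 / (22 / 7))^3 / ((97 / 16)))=645535 / 686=941.01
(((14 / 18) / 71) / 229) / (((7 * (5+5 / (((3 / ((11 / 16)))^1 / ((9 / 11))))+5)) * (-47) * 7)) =-0.00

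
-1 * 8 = -8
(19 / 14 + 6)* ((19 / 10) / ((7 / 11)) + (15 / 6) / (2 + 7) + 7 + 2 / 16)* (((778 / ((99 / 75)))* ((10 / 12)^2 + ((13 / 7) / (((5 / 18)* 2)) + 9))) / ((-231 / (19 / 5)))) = -9661.10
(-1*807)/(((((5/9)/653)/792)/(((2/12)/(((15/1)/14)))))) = -2921527224/25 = -116861088.96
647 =647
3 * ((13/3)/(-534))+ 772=412235/534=771.98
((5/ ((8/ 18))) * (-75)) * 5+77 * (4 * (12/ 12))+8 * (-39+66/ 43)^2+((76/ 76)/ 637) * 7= 4925506611/ 673036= 7318.34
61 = 61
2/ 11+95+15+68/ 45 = 55288/ 495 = 111.69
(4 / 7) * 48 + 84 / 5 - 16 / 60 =4616 / 105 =43.96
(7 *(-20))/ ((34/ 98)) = -6860/ 17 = -403.53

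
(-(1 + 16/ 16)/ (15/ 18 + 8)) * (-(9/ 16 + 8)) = 411/ 212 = 1.94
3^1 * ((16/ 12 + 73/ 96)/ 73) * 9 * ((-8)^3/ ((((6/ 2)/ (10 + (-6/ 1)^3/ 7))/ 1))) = 19296/ 7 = 2756.57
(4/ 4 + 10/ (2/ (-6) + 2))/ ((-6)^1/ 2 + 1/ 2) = -14/ 5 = -2.80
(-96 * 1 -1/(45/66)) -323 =-6307/15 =-420.47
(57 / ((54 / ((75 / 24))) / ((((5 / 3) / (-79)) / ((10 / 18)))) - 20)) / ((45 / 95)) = -9025 / 35628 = -0.25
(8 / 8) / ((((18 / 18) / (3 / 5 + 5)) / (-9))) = -252 / 5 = -50.40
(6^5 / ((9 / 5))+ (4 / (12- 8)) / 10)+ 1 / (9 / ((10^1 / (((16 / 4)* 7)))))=1360844 / 315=4320.14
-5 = -5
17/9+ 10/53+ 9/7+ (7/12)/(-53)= 44773/13356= 3.35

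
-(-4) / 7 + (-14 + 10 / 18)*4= -53.21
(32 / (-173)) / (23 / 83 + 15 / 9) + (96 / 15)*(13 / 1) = 8698168 / 104665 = 83.10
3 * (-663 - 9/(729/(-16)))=-53687/27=-1988.41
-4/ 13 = -0.31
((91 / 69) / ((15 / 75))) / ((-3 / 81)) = -4095 / 23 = -178.04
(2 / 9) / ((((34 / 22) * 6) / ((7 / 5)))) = 77 / 2295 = 0.03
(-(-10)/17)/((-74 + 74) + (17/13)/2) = 260/289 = 0.90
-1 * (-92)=92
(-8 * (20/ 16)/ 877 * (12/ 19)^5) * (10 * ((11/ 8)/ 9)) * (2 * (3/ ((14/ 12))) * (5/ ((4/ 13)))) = -2223936000/ 15200771761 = -0.15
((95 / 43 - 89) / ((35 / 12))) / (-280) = 5598 / 52675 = 0.11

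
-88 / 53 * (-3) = 264 / 53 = 4.98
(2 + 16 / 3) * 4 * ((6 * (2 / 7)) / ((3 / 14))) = 234.67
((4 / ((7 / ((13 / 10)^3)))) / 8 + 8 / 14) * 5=10197 / 2800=3.64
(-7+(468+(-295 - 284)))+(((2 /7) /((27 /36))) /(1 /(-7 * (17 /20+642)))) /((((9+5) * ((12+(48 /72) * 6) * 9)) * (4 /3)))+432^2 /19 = 3716896837 /383040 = 9703.68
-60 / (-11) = 5.45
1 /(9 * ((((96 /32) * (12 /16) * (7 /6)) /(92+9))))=808 /189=4.28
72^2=5184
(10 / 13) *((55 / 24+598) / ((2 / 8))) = 72035 / 39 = 1847.05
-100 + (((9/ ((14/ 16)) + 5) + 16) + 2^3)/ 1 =-425/ 7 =-60.71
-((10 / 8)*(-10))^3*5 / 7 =78125 / 56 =1395.09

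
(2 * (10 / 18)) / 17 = 10 / 153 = 0.07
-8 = -8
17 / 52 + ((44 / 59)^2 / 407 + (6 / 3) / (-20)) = 7644783 / 33487220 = 0.23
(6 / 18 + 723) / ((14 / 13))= 2015 / 3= 671.67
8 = 8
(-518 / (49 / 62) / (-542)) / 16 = 1147 / 15176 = 0.08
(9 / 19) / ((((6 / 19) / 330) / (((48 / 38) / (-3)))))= -3960 / 19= -208.42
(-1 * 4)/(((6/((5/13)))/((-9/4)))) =15/26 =0.58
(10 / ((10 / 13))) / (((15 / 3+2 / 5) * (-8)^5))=-65 / 884736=-0.00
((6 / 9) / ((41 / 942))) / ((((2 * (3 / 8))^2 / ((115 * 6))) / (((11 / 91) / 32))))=794420 / 11193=70.97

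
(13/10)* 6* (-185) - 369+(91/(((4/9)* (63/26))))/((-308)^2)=-343786967/189728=-1812.00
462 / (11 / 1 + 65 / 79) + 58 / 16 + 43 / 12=518767 / 11208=46.29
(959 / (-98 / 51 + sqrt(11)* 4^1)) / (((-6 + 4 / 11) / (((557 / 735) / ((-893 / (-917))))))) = -95336420223* sqrt(11) / 31016863690 - 91597737077 / 62033727380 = -11.67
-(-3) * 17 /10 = 51 /10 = 5.10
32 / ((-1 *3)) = -32 / 3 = -10.67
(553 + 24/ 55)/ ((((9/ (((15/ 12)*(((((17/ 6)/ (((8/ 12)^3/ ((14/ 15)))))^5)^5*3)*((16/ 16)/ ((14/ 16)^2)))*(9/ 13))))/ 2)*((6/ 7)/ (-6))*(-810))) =1056024464070495957479200914519918593787603011988260391400984527807/ 503136520870297600000000000000000000000000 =2098882550294388312889940.00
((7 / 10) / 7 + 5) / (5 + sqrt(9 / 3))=51 / 44 - 51 *sqrt(3) / 220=0.76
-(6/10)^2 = -9/25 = -0.36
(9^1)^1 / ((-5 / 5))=-9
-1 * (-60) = 60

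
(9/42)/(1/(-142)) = -213/7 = -30.43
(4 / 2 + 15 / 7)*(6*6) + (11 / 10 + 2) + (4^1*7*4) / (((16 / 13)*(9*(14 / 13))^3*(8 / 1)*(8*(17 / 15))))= 78891842089 / 518192640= 152.24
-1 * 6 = -6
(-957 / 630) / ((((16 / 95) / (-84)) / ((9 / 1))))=54549 / 8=6818.62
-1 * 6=-6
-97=-97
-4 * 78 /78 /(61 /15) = -0.98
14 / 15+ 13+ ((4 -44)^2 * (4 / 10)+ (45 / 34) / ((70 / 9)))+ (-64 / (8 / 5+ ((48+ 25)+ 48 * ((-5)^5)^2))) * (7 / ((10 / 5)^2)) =643883236427831 / 984375156660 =654.10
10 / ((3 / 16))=160 / 3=53.33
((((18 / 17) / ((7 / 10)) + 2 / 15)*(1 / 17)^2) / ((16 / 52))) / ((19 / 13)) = 0.01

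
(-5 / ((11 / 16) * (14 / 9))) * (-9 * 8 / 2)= 168.31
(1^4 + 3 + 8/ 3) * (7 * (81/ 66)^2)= 8505/ 121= 70.29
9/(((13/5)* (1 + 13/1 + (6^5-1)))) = 45/101257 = 0.00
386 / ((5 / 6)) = 2316 / 5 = 463.20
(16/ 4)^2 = 16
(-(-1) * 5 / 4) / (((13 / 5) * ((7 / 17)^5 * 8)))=5.08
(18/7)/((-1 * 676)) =-9/2366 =-0.00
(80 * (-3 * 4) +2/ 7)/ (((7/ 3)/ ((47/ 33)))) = -315746/ 539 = -585.80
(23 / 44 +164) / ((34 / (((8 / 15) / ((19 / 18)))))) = 2286 / 935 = 2.44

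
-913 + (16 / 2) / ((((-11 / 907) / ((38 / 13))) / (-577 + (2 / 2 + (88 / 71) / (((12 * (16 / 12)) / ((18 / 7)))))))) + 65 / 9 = 709573809704 / 639639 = 1109334.81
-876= -876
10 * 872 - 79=8641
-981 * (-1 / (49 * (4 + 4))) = 981 / 392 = 2.50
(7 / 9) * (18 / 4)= 7 / 2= 3.50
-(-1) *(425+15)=440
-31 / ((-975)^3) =31 / 926859375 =0.00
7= 7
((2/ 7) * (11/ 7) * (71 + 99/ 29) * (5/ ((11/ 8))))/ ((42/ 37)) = 3193840/ 29841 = 107.03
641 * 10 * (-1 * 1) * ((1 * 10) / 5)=-12820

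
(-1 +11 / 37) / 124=-13 / 2294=-0.01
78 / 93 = 0.84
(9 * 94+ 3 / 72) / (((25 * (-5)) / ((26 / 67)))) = -52793 / 20100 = -2.63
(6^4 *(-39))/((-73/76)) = 3841344/73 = 52621.15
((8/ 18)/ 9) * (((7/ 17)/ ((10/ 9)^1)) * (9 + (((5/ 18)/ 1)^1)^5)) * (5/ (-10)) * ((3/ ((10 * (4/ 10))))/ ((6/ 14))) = -833452613/ 5782078080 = -0.14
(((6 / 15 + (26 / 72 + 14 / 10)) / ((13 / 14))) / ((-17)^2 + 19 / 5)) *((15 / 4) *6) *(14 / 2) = 95305 / 76128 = 1.25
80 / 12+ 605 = 1835 / 3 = 611.67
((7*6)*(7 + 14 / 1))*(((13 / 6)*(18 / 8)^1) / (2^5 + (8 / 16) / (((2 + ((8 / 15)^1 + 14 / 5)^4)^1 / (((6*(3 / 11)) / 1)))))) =961269309 / 7155506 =134.34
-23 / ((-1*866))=0.03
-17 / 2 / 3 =-17 / 6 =-2.83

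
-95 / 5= -19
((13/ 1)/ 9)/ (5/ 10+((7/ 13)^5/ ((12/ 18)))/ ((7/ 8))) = 9653618/ 3860253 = 2.50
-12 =-12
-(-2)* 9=18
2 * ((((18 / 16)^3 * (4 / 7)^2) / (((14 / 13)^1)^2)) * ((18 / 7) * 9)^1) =9979281 / 537824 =18.55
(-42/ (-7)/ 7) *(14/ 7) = 1.71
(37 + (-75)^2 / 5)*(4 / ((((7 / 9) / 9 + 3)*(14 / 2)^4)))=26892 / 42875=0.63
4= 4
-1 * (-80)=80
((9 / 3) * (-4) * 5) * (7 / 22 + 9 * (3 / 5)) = -3774 / 11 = -343.09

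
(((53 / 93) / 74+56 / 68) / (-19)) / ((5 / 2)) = -97249 / 5557215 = -0.02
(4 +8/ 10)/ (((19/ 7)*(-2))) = -84/ 95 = -0.88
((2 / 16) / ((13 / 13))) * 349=349 / 8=43.62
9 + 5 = 14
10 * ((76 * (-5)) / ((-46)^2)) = -950 / 529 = -1.80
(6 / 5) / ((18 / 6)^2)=2 / 15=0.13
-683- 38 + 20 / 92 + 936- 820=-13910 / 23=-604.78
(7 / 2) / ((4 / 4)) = 3.50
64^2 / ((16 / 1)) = 256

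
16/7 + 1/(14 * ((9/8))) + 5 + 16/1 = 1471/63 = 23.35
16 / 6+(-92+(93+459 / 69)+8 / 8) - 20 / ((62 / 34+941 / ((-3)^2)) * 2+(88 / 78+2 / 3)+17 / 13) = 332575187 / 29624943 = 11.23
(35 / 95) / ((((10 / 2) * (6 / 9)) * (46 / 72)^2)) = 13608 / 50255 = 0.27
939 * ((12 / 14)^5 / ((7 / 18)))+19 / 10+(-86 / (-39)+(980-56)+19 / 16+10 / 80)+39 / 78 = 751401552847 / 367064880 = 2047.05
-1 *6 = -6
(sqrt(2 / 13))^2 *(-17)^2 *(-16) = -9248 / 13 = -711.38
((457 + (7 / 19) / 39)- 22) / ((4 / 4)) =322342 / 741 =435.01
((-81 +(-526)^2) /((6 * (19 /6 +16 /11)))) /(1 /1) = 608509 /61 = 9975.56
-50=-50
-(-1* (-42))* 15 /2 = -315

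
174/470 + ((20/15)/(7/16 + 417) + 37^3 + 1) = 238515994789/4708695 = 50654.37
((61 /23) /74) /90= 61 /153180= 0.00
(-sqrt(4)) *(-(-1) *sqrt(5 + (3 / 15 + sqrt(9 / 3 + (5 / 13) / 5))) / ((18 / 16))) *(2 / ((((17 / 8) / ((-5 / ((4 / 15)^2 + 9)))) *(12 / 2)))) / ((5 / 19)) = 12160 *sqrt(650 *sqrt(130) + 21970) / 1353183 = 1.54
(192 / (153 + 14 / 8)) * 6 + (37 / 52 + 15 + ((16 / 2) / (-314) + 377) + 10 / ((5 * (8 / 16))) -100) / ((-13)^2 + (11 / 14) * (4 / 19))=1045813831703 / 113699056484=9.20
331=331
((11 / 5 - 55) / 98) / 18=-22 / 735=-0.03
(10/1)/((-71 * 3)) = -10/213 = -0.05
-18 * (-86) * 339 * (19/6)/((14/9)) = 7478001/7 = 1068285.86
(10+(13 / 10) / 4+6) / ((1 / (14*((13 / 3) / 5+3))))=132559 / 150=883.73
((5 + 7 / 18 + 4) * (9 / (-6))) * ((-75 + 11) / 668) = 676 / 501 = 1.35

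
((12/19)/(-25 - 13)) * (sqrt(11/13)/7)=-6 * sqrt(143)/32851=-0.00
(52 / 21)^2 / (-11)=-2704 / 4851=-0.56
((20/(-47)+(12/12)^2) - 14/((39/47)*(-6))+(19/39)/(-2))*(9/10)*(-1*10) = -34565/1222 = -28.29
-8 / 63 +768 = 48376 / 63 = 767.87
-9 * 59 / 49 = -531 / 49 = -10.84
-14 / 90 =-7 / 45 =-0.16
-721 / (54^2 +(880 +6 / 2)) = -721 / 3799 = -0.19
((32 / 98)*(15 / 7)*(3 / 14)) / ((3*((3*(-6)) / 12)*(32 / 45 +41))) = -3600 / 4506677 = -0.00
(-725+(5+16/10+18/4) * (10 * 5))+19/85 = -14431/85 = -169.78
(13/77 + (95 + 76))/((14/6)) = 39540/539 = 73.36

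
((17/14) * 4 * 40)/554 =680/1939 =0.35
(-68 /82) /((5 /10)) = -68 /41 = -1.66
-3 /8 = -0.38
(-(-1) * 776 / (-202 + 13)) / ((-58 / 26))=10088 / 5481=1.84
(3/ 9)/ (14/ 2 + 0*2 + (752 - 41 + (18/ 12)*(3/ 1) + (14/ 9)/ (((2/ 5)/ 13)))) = 0.00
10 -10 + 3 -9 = -6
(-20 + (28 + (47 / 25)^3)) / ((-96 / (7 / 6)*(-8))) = 1601761 / 72000000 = 0.02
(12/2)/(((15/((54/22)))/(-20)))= -216/11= -19.64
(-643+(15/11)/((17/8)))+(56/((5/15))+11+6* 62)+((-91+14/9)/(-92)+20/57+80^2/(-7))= -899224747/895356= -1004.32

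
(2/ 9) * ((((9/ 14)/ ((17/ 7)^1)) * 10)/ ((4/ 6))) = 15/ 17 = 0.88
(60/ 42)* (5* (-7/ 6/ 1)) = -25/ 3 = -8.33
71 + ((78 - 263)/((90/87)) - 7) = -689/6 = -114.83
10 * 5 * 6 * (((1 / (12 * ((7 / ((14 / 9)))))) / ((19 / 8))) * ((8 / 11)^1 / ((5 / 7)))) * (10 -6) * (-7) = -125440 / 1881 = -66.69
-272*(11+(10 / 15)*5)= -11696 / 3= -3898.67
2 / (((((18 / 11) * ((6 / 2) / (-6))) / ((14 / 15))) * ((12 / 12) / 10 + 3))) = -616 / 837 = -0.74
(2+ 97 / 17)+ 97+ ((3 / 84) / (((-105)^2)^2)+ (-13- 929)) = -837.29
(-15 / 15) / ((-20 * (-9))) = -1 / 180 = -0.01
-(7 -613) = 606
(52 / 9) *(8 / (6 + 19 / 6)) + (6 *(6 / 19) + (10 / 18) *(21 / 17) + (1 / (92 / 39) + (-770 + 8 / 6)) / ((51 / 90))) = -194409367 / 144210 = -1348.10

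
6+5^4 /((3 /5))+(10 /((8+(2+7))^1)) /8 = 213739 /204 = 1047.74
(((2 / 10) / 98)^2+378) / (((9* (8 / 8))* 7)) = 90757801 / 15126300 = 6.00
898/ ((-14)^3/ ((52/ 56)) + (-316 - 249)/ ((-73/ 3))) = -852202/ 2782333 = -0.31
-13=-13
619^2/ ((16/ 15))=5747415/ 16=359213.44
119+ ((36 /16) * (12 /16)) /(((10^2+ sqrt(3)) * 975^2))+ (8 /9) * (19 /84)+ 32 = 4828064146667 /31931417700- 3 * sqrt(3) /16894930000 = 151.20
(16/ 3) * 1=16/ 3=5.33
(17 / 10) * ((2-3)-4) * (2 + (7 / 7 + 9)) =-102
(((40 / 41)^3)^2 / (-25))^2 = 26843545600000000 / 22563490300366186081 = 0.00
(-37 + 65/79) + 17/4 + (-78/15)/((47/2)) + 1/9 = -21411863/668340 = -32.04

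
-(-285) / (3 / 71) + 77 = 6822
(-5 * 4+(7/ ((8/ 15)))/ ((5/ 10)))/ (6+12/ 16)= 25/ 27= 0.93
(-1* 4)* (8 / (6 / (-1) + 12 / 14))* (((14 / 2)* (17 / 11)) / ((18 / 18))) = 6664 / 99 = 67.31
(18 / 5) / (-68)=-9 / 170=-0.05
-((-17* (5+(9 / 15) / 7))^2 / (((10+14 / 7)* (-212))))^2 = -5240294710561 / 606996810000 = -8.63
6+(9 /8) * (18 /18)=7.12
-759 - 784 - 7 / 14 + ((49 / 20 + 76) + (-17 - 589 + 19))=-41041 / 20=-2052.05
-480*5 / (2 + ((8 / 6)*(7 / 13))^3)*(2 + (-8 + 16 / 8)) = 56946240 / 14059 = 4050.52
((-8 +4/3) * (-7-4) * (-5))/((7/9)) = -3300/7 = -471.43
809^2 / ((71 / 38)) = 24870278 / 71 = 350285.61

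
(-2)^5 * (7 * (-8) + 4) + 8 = 1672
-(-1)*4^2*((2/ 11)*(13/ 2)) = 208/ 11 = 18.91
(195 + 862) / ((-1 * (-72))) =1057 / 72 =14.68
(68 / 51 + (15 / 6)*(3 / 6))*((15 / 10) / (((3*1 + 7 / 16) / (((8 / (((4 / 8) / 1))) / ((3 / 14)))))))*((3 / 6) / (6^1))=3472 / 495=7.01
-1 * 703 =-703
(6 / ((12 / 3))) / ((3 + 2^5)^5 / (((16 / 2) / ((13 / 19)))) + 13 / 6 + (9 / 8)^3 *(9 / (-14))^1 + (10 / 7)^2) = 4290048 / 12847280215697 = 0.00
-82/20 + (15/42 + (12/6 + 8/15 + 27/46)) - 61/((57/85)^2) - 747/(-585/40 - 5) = -80653542827/821249730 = -98.21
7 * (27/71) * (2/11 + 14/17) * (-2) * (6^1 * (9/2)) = -1918728/13277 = -144.52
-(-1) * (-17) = -17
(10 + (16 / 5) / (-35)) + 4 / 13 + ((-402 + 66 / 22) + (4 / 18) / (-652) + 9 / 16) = -388.22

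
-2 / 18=-1 / 9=-0.11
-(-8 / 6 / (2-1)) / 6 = 2 / 9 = 0.22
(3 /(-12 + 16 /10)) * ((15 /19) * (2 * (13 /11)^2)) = -2925 /4598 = -0.64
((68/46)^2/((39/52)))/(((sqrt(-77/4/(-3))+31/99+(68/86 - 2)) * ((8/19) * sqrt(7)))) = 33971938440 * sqrt(7)/215258400539+44225853804 * sqrt(33)/215258400539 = 1.60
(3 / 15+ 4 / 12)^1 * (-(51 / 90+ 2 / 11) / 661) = -988 / 1635975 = -0.00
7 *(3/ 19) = 21/ 19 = 1.11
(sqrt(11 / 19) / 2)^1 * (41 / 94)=41 * sqrt(209) / 3572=0.17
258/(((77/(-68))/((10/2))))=-87720/77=-1139.22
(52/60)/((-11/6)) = -26/55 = -0.47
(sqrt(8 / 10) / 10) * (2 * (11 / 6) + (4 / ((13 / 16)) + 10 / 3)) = 31 * sqrt(5) / 65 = 1.07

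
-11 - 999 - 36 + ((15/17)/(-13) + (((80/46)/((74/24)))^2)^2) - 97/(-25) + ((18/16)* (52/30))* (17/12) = -48186072244800830403/46362890614648400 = -1039.32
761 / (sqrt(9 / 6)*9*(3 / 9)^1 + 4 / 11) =-66968 / 3235 + 276243*sqrt(6) / 3235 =188.47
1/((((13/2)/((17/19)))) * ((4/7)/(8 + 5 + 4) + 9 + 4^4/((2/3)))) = 4046/11552437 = 0.00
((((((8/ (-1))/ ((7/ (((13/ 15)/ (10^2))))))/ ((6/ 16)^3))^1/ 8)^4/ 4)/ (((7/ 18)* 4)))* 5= 958348132352/ 3925164061669921875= 0.00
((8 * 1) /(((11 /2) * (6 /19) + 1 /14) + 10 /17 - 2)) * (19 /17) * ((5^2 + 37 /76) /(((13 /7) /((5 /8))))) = 693595 /3586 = 193.42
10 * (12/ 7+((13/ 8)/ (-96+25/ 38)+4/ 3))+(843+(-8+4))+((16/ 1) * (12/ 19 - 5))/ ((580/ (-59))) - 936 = -24978757127/ 419217330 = -59.58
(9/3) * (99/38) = 297/38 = 7.82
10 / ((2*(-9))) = -5 / 9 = -0.56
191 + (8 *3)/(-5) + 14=1001/5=200.20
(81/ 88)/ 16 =81/ 1408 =0.06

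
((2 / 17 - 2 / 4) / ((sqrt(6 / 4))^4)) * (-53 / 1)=1378 / 153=9.01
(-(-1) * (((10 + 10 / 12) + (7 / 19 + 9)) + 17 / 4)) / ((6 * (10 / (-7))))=-7805 / 2736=-2.85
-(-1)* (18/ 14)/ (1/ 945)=1215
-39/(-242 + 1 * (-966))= 0.03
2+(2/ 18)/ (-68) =1223/ 612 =2.00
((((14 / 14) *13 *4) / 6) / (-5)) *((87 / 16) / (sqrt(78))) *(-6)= 29 *sqrt(78) / 40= 6.40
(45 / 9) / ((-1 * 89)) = -5 / 89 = -0.06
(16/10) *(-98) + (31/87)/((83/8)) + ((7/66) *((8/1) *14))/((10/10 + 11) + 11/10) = -8108917384/52027305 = -155.86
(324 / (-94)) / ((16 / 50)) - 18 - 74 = -19321 / 188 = -102.77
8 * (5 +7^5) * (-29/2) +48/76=-37053636/19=-1950191.37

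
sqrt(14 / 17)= sqrt(238) / 17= 0.91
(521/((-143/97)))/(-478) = 50537/68354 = 0.74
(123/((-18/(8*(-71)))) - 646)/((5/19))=184414/15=12294.27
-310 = -310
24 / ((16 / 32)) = 48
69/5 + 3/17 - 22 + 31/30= -713/102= -6.99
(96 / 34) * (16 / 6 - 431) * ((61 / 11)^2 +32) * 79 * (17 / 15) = -822190288 / 121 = -6794961.06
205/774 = 0.26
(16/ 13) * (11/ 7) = 176/ 91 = 1.93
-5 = -5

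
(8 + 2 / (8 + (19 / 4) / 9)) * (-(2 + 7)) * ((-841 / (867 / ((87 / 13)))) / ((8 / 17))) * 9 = 624260844 / 67847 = 9201.01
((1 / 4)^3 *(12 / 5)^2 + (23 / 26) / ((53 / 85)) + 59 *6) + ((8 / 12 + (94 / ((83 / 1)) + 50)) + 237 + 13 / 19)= 210245440181 / 325965900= 644.99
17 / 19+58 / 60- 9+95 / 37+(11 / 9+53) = 3141431 / 63270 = 49.65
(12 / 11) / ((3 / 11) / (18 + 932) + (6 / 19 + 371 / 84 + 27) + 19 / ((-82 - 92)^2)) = 43143300 / 1254992141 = 0.03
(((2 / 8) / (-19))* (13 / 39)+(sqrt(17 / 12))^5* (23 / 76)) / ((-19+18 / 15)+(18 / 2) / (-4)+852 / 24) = 0.05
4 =4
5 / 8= 0.62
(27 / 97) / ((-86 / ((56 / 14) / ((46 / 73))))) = -1971 / 95933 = -0.02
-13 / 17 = -0.76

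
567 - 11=556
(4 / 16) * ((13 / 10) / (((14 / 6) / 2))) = 39 / 140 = 0.28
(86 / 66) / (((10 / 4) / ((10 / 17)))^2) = 688 / 9537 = 0.07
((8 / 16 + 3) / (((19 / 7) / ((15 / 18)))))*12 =245 / 19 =12.89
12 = 12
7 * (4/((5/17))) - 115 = -99/5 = -19.80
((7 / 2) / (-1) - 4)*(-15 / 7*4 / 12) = 75 / 14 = 5.36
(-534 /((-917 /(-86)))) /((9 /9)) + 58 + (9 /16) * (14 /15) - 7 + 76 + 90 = 6141857 /36680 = 167.44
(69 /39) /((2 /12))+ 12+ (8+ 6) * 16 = 3206 /13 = 246.62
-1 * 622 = -622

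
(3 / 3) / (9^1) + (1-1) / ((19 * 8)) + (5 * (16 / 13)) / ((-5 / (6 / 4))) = -203 / 117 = -1.74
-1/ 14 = -0.07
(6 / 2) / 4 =3 / 4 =0.75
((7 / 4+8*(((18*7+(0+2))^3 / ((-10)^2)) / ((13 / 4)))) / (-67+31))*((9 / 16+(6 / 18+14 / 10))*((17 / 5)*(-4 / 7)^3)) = 628630039013 / 300982500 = 2088.59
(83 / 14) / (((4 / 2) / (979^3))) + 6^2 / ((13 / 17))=1012440541517 / 364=2781430059.11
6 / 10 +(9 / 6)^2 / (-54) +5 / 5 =187 / 120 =1.56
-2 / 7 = -0.29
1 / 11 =0.09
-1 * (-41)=41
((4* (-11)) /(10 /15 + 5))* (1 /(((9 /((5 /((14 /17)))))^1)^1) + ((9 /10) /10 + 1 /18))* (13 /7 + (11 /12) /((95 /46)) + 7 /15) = -17.63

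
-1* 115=-115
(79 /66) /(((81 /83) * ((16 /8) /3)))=6557 /3564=1.84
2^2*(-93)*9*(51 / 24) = -14229 / 2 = -7114.50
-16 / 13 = -1.23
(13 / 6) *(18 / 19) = 39 / 19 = 2.05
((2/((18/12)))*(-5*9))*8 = -480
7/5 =1.40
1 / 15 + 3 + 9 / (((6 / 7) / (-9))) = -2743 / 30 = -91.43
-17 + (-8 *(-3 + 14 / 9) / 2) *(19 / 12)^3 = 23071 / 3888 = 5.93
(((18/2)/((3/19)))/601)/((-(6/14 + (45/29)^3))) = -3243737/142445414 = -0.02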